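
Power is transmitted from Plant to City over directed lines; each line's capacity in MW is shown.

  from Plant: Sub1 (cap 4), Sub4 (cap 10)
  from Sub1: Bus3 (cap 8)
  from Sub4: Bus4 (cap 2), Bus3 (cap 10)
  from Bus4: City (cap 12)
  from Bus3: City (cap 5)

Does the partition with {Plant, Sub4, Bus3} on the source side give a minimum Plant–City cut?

Given cut capacity: 4 + 2 + 5 = 11.
Augment Plant→Sub1→Bus3→City: bottleneck 4, flow now 4.
Augment Plant→Sub4→Bus4→City: bottleneck 2, flow now 6.
Augment Plant→Sub4→Bus3→City: bottleneck 1, flow now 7.
No augmenting path remains; maximum flow = 7.
In the residual graph, reachable from Plant: {Plant, Sub1, Sub4, Bus3}.
Min-cut edges: Sub4→Bus4 (2), Bus3→City (5); capacity 2 + 5 = 7.
Cut capacity 11 exceeds the max flow 7, so it is not minimum.

No — its capacity is 11, but the minimum cut has capacity 7.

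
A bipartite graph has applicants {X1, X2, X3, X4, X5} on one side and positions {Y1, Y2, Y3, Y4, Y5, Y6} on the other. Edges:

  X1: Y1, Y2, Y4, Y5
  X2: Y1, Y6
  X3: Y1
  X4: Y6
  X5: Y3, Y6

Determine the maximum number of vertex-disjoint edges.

Unit-capacity flow: source→left, listed edges, right→sink; max matching = max flow.
Augmenting path X1→Y1 (+1); matched 1.
Augmenting path X2→Y6 (+1); matched 2.
Augmenting path X5→Y3 (+1); matched 3.
Augmenting path X3→Y1→X1→Y2 (+1); matched 4.
No augmenting path remains; maximum matching = 4.
König certificate: {X1, X5, Y1, Y6} is a vertex cover of size 4 (every listed pair touches it), so no matching can be larger.

4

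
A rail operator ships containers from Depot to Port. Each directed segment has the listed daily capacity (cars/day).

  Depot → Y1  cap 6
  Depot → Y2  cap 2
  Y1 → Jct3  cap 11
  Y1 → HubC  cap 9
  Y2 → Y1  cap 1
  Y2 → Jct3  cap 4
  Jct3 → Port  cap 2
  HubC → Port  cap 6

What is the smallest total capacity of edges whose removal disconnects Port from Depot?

8

Augment Depot→Y1→Jct3→Port: bottleneck 2, flow now 2.
Augment Depot→Y1→HubC→Port: bottleneck 4, flow now 6.
Augment Depot→Y2→Y1→HubC→Port: bottleneck 1, flow now 7.
Augment Depot→Y2→Jct3→Y1→HubC→Port: bottleneck 1, flow now 8. (uses reverse residual edge)
No augmenting path remains; maximum flow = 8.
By max-flow min-cut, the minimum cut capacity equals the max flow.
In the residual graph, reachable from Depot: {Depot}.
Min-cut edges: Depot→Y1 (6), Depot→Y2 (2); capacity 6 + 2 = 8.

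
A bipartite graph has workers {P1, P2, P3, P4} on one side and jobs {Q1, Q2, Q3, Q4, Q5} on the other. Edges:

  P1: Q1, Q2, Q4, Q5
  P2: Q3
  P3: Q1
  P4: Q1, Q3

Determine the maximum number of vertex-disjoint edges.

3

Unit-capacity flow: source→left, listed edges, right→sink; max matching = max flow.
Augmenting path P1→Q1 (+1); matched 1.
Augmenting path P2→Q3 (+1); matched 2.
Augmenting path P3→Q1→P1→Q2 (+1); matched 3.
No augmenting path remains; maximum matching = 3.
König certificate: {P1, Q1, Q3} is a vertex cover of size 3 (every listed pair touches it), so no matching can be larger.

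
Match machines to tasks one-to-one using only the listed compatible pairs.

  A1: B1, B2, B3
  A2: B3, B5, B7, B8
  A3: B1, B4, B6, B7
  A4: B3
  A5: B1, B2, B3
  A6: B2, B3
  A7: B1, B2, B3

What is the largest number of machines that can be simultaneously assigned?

5

Unit-capacity flow: source→left, listed edges, right→sink; max matching = max flow.
Augmenting path A1→B1 (+1); matched 1.
Augmenting path A2→B3 (+1); matched 2.
Augmenting path A3→B4 (+1); matched 3.
Augmenting path A5→B2 (+1); matched 4.
Augmenting path A4→B3→A2→B5 (+1); matched 5.
No augmenting path remains; maximum matching = 5.
König certificate: {A2, A3, B1, B2, B3} is a vertex cover of size 5 (every listed pair touches it), so no matching can be larger.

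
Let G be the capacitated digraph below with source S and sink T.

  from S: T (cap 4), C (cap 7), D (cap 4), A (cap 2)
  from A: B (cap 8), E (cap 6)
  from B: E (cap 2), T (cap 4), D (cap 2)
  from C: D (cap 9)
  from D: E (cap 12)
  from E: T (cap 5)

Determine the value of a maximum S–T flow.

11

Augment S→T: bottleneck 4, flow now 4.
Augment S→A→B→T: bottleneck 2, flow now 6.
Augment S→D→E→T: bottleneck 4, flow now 10.
Augment S→C→D→E→T: bottleneck 1, flow now 11.
No augmenting path remains; maximum flow = 11.
In the residual graph, reachable from S: {S, C, D, E}.
Min-cut edges: S→A (2), S→T (4), E→T (5); capacity 2 + 4 + 5 = 11.
This cut is saturated, so no flow can exceed 11.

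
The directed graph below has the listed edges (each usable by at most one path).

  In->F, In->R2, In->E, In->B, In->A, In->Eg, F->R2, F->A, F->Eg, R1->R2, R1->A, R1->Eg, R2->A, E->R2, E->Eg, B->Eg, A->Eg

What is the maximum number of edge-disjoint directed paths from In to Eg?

Assign every edge capacity 1; by Menger, the answer equals the max flow.
Path In→Eg (+1); total 1.
Path In→F→Eg (+1); total 2.
Path In→E→Eg (+1); total 3.
Path In→B→Eg (+1); total 4.
Path In→A→Eg (+1); total 5.
No residual In→Eg path; max flow = 5.
Certifying cut of size 5: {A→Eg, In→B, In→E, In→Eg, In→F}.

5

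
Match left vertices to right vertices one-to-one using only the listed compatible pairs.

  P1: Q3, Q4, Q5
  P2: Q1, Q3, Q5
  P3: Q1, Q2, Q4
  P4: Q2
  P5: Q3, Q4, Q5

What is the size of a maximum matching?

5

Unit-capacity flow: source→left, listed edges, right→sink; max matching = max flow.
Augmenting path P1→Q3 (+1); matched 1.
Augmenting path P2→Q1 (+1); matched 2.
Augmenting path P3→Q2 (+1); matched 3.
Augmenting path P5→Q4 (+1); matched 4.
Augmenting path P4→Q2→P3→Q1→P2→Q5 (+1); matched 5.
No augmenting path remains; maximum matching = 5.
König certificate: {P1, P2, P3, P4, P5} is a vertex cover of size 5 (every listed pair touches it), so no matching can be larger.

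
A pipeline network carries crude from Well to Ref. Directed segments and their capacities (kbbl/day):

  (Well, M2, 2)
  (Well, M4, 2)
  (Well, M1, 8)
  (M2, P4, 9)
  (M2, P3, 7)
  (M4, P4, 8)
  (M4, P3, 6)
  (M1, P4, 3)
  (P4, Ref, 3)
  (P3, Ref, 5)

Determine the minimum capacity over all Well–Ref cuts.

Augment Well→M2→P4→Ref: bottleneck 2, flow now 2.
Augment Well→M4→P4→Ref: bottleneck 1, flow now 3.
Augment Well→M4→P3→Ref: bottleneck 1, flow now 4.
Augment Well→M1→P4→M2→P3→Ref: bottleneck 2, flow now 6. (uses reverse residual edge)
Augment Well→M1→P4→M4→P3→Ref: bottleneck 1, flow now 7. (uses reverse residual edge)
No augmenting path remains; maximum flow = 7.
By max-flow min-cut, the minimum cut capacity equals the max flow.
In the residual graph, reachable from Well: {Well, M1}.
Min-cut edges: Well→M2 (2), Well→M4 (2), M1→P4 (3); capacity 2 + 2 + 3 = 7.

7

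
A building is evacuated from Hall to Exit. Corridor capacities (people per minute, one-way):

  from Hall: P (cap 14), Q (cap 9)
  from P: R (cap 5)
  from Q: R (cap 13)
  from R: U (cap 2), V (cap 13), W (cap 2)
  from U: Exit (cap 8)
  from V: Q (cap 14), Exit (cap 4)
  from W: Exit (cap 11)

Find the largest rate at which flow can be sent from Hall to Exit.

8

Augment Hall→P→R→U→Exit: bottleneck 2, flow now 2.
Augment Hall→P→R→V→Exit: bottleneck 3, flow now 5.
Augment Hall→Q→R→V→Exit: bottleneck 1, flow now 6.
Augment Hall→Q→R→W→Exit: bottleneck 2, flow now 8.
No augmenting path remains; maximum flow = 8.
In the residual graph, reachable from Hall: {Hall, P, Q, R, V}.
Min-cut edges: R→U (2), R→W (2), V→Exit (4); capacity 2 + 2 + 4 = 8.
This cut is saturated, so no flow can exceed 8.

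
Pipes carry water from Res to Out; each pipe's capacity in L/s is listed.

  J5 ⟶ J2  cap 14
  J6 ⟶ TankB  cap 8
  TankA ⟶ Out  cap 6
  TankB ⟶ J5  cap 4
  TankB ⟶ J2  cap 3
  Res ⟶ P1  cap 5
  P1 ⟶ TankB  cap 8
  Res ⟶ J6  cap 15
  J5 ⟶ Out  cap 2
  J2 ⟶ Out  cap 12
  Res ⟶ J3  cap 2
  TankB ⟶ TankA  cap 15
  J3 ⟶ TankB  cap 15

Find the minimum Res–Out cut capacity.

13

Augment Res→J3→TankB→J5→Out: bottleneck 2, flow now 2.
Augment Res→P1→TankB→TankA→Out: bottleneck 5, flow now 7.
Augment Res→J6→TankB→TankA→Out: bottleneck 1, flow now 8.
Augment Res→J6→TankB→J2→Out: bottleneck 3, flow now 11.
Augment Res→J6→TankB→J5→J2→Out: bottleneck 2, flow now 13.
No augmenting path remains; maximum flow = 13.
By max-flow min-cut, the minimum cut capacity equals the max flow.
In the residual graph, reachable from Res: {Res, J3, P1, J6, TankB, TankA}.
Min-cut edges: TankB→J5 (4), TankB→J2 (3), TankA→Out (6); capacity 4 + 3 + 6 = 13.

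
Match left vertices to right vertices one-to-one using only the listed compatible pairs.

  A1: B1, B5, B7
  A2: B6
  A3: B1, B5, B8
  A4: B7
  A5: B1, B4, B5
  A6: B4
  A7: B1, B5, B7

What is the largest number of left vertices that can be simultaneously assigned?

6

Unit-capacity flow: source→left, listed edges, right→sink; max matching = max flow.
Augmenting path A1→B1 (+1); matched 1.
Augmenting path A2→B6 (+1); matched 2.
Augmenting path A3→B5 (+1); matched 3.
Augmenting path A4→B7 (+1); matched 4.
Augmenting path A5→B4 (+1); matched 5.
Augmenting path A7→B5→A3→B8 (+1); matched 6.
No augmenting path remains; maximum matching = 6.
König certificate: {A2, A3, B1, B4, B5, B7} is a vertex cover of size 6 (every listed pair touches it), so no matching can be larger.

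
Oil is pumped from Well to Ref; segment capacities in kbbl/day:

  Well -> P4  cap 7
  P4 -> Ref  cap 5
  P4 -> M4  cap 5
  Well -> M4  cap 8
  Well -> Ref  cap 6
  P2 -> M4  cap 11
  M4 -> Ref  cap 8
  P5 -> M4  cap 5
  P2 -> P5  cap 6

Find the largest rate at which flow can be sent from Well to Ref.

Augment Well→Ref: bottleneck 6, flow now 6.
Augment Well→P4→Ref: bottleneck 5, flow now 11.
Augment Well→M4→Ref: bottleneck 8, flow now 19.
No augmenting path remains; maximum flow = 19.
In the residual graph, reachable from Well: {Well, P4, M4}.
Min-cut edges: Well→Ref (6), P4→Ref (5), M4→Ref (8); capacity 6 + 5 + 8 = 19.
This cut is saturated, so no flow can exceed 19.

19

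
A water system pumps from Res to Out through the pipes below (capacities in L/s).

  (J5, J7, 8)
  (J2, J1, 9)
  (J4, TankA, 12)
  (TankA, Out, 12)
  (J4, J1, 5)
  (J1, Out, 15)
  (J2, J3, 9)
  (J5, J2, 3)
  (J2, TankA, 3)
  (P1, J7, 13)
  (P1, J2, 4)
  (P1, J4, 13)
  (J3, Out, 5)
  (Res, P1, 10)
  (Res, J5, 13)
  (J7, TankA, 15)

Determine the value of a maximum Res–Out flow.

21

Augment Res→P1→J4→J1→Out: bottleneck 5, flow now 5.
Augment Res→P1→J4→TankA→Out: bottleneck 5, flow now 10.
Augment Res→J5→J2→J3→Out: bottleneck 3, flow now 13.
Augment Res→J5→J7→TankA→Out: bottleneck 7, flow now 20.
Augment Res→J5→J7→TankA→J4→P1→J2→J3→Out: bottleneck 1, flow now 21. (uses reverse residual edge)
No augmenting path remains; maximum flow = 21.
In the residual graph, reachable from Res: {Res, J5}.
Min-cut edges: Res→P1 (10), J5→J2 (3), J5→J7 (8); capacity 10 + 3 + 8 = 21.
This cut is saturated, so no flow can exceed 21.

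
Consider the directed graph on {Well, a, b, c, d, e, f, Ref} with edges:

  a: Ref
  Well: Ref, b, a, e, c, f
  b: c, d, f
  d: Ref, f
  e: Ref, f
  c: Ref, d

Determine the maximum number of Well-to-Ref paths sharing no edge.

Assign every edge capacity 1; by Menger, the answer equals the max flow.
Path Well→Ref (+1); total 1.
Path Well→a→Ref (+1); total 2.
Path Well→c→Ref (+1); total 3.
Path Well→e→Ref (+1); total 4.
Path Well→b→d→Ref (+1); total 5.
No residual Well→Ref path; max flow = 5.
Certifying cut of size 5: {Well→Ref, Well→a, Well→b, Well→c, Well→e}.

5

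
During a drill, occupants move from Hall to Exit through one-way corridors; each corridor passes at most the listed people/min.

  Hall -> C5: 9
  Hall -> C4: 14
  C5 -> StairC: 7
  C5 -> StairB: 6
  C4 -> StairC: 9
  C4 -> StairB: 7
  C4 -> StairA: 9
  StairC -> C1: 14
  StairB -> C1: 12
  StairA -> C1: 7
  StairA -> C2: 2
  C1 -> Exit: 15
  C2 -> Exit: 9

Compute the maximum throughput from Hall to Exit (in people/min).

Augment Hall→C5→StairC→C1→Exit: bottleneck 7, flow now 7.
Augment Hall→C5→StairB→C1→Exit: bottleneck 2, flow now 9.
Augment Hall→C4→StairC→C1→Exit: bottleneck 6, flow now 15.
Augment Hall→C4→StairA→C2→Exit: bottleneck 2, flow now 17.
No augmenting path remains; maximum flow = 17.
In the residual graph, reachable from Hall: {Hall, C5, C4, StairC, StairB, StairA, C1}.
Min-cut edges: StairA→C2 (2), C1→Exit (15); capacity 2 + 15 = 17.
This cut is saturated, so no flow can exceed 17.

17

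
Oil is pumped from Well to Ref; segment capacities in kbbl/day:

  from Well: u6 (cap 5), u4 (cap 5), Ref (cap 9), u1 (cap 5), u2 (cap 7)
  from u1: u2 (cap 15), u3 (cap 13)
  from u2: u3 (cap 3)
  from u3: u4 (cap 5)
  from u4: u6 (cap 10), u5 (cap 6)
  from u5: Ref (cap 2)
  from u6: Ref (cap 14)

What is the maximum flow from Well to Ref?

24

Augment Well→Ref: bottleneck 9, flow now 9.
Augment Well→u6→Ref: bottleneck 5, flow now 14.
Augment Well→u4→u5→Ref: bottleneck 2, flow now 16.
Augment Well→u4→u6→Ref: bottleneck 3, flow now 19.
Augment Well→u1→u3→u4→u6→Ref: bottleneck 5, flow now 24.
No augmenting path remains; maximum flow = 24.
In the residual graph, reachable from Well: {Well, u1, u2, u3}.
Min-cut edges: Well→u4 (5), Well→u6 (5), Well→Ref (9), u3→u4 (5); capacity 5 + 5 + 9 + 5 = 24.
This cut is saturated, so no flow can exceed 24.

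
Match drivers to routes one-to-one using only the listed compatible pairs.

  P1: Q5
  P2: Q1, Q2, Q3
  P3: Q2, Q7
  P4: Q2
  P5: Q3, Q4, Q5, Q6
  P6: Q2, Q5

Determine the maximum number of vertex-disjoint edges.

Unit-capacity flow: source→left, listed edges, right→sink; max matching = max flow.
Augmenting path P1→Q5 (+1); matched 1.
Augmenting path P2→Q1 (+1); matched 2.
Augmenting path P3→Q2 (+1); matched 3.
Augmenting path P5→Q3 (+1); matched 4.
Augmenting path P4→Q2→P3→Q7 (+1); matched 5.
No augmenting path remains; maximum matching = 5.
König certificate: {P2, P3, P5, Q2, Q5} is a vertex cover of size 5 (every listed pair touches it), so no matching can be larger.

5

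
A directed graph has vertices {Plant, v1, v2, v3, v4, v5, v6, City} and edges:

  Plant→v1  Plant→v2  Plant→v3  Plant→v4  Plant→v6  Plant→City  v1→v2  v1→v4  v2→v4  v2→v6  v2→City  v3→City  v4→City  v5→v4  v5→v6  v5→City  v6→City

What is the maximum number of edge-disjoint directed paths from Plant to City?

5

Assign every edge capacity 1; by Menger, the answer equals the max flow.
Path Plant→City (+1); total 1.
Path Plant→v2→City (+1); total 2.
Path Plant→v3→City (+1); total 3.
Path Plant→v4→City (+1); total 4.
Path Plant→v6→City (+1); total 5.
No residual Plant→City path; max flow = 5.
Certifying cut of size 5: {Plant→City, Plant→v3, v2→City, v4→City, v6→City}.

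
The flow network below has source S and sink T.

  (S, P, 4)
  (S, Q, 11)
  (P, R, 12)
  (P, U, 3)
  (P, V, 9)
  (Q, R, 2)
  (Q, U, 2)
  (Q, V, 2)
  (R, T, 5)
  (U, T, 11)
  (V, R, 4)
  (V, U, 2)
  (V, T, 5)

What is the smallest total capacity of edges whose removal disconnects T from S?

10

Augment S→P→R→T: bottleneck 4, flow now 4.
Augment S→Q→R→T: bottleneck 1, flow now 5.
Augment S→Q→U→T: bottleneck 2, flow now 7.
Augment S→Q→V→T: bottleneck 2, flow now 9.
Augment S→Q→R→P→U→T: bottleneck 1, flow now 10. (uses reverse residual edge)
No augmenting path remains; maximum flow = 10.
By max-flow min-cut, the minimum cut capacity equals the max flow.
In the residual graph, reachable from S: {S, Q}.
Min-cut edges: S→P (4), Q→R (2), Q→U (2), Q→V (2); capacity 4 + 2 + 2 + 2 = 10.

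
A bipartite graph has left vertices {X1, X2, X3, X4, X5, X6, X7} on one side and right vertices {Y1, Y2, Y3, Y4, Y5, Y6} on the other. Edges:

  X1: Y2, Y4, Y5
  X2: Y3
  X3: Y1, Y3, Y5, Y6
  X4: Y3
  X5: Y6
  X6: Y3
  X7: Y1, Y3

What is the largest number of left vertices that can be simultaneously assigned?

5

Unit-capacity flow: source→left, listed edges, right→sink; max matching = max flow.
Augmenting path X1→Y2 (+1); matched 1.
Augmenting path X2→Y3 (+1); matched 2.
Augmenting path X3→Y1 (+1); matched 3.
Augmenting path X5→Y6 (+1); matched 4.
Augmenting path X7→Y1→X3→Y5 (+1); matched 5.
No augmenting path remains; maximum matching = 5.
König certificate: {X1, X3, X5, X7, Y3} is a vertex cover of size 5 (every listed pair touches it), so no matching can be larger.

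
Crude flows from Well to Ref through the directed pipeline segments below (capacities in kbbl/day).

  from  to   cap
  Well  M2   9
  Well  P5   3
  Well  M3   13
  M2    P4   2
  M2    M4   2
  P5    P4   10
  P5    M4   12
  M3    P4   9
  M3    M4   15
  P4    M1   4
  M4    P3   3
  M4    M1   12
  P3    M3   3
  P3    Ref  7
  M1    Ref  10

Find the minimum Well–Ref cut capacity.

Augment Well→M2→P4→M1→Ref: bottleneck 2, flow now 2.
Augment Well→M2→M4→P3→Ref: bottleneck 2, flow now 4.
Augment Well→P5→P4→M1→Ref: bottleneck 2, flow now 6.
Augment Well→P5→M4→P3→Ref: bottleneck 1, flow now 7.
Augment Well→M3→M4→M1→Ref: bottleneck 6, flow now 13.
No augmenting path remains; maximum flow = 13.
By max-flow min-cut, the minimum cut capacity equals the max flow.
In the residual graph, reachable from Well: {Well, M2, P5, M3, P4, M4, M1}.
Min-cut edges: M4→P3 (3), M1→Ref (10); capacity 3 + 10 = 13.

13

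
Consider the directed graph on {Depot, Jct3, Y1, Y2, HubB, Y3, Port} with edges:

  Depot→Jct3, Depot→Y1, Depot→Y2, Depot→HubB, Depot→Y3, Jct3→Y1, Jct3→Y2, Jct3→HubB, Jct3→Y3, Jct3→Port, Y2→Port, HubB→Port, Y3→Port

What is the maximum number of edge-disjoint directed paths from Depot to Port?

Assign every edge capacity 1; by Menger, the answer equals the max flow.
Path Depot→Jct3→Port (+1); total 1.
Path Depot→Y2→Port (+1); total 2.
Path Depot→HubB→Port (+1); total 3.
Path Depot→Y3→Port (+1); total 4.
No residual Depot→Port path; max flow = 4.
Certifying cut of size 4: {Depot→HubB, Depot→Jct3, Depot→Y2, Depot→Y3}.

4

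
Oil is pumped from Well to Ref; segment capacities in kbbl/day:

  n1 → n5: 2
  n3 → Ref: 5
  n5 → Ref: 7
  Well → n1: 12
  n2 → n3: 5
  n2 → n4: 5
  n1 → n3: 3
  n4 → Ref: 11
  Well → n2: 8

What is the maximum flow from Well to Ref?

12

Augment Well→n1→n3→Ref: bottleneck 3, flow now 3.
Augment Well→n1→n5→Ref: bottleneck 2, flow now 5.
Augment Well→n2→n3→Ref: bottleneck 2, flow now 7.
Augment Well→n2→n4→Ref: bottleneck 5, flow now 12.
No augmenting path remains; maximum flow = 12.
In the residual graph, reachable from Well: {Well, n1, n2, n3}.
Min-cut edges: n1→n5 (2), n2→n4 (5), n3→Ref (5); capacity 2 + 5 + 5 = 12.
This cut is saturated, so no flow can exceed 12.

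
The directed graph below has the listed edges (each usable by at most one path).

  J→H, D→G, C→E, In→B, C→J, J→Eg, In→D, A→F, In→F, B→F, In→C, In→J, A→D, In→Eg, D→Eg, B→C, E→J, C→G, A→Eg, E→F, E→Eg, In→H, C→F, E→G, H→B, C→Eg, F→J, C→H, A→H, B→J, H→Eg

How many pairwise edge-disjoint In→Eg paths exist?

6

Assign every edge capacity 1; by Menger, the answer equals the max flow.
Path In→Eg (+1); total 1.
Path In→C→Eg (+1); total 2.
Path In→D→Eg (+1); total 3.
Path In→H→Eg (+1); total 4.
Path In→J→Eg (+1); total 5.
Path In→B→C→E→Eg (+1); total 6.
No residual In→Eg path; max flow = 6.
Certifying cut of size 6: {B→C, H→Eg, In→C, In→D, In→Eg, J→Eg}.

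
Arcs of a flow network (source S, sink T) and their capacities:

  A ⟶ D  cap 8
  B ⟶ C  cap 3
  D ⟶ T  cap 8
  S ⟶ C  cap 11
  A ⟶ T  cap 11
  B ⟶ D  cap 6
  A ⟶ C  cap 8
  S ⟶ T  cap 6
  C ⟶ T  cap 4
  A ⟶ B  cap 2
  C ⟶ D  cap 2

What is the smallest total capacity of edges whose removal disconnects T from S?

Augment S→T: bottleneck 6, flow now 6.
Augment S→C→T: bottleneck 4, flow now 10.
Augment S→C→D→T: bottleneck 2, flow now 12.
No augmenting path remains; maximum flow = 12.
By max-flow min-cut, the minimum cut capacity equals the max flow.
In the residual graph, reachable from S: {S, C}.
Min-cut edges: S→T (6), C→D (2), C→T (4); capacity 6 + 2 + 4 = 12.

12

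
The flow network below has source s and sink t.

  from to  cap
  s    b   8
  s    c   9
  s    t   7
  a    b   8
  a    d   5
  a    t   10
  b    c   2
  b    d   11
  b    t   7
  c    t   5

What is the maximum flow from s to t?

Augment s→t: bottleneck 7, flow now 7.
Augment s→b→t: bottleneck 7, flow now 14.
Augment s→c→t: bottleneck 5, flow now 19.
No augmenting path remains; maximum flow = 19.
In the residual graph, reachable from s: {s, b, c, d}.
Min-cut edges: s→t (7), b→t (7), c→t (5); capacity 7 + 7 + 5 = 19.
This cut is saturated, so no flow can exceed 19.

19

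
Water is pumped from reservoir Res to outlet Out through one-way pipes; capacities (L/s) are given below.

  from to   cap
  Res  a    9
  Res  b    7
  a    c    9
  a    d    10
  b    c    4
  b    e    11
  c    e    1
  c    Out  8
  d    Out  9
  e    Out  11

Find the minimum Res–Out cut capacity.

Augment Res→a→c→Out: bottleneck 8, flow now 8.
Augment Res→a→d→Out: bottleneck 1, flow now 9.
Augment Res→b→e→Out: bottleneck 7, flow now 16.
No augmenting path remains; maximum flow = 16.
By max-flow min-cut, the minimum cut capacity equals the max flow.
In the residual graph, reachable from Res: {Res}.
Min-cut edges: Res→a (9), Res→b (7); capacity 9 + 7 = 16.

16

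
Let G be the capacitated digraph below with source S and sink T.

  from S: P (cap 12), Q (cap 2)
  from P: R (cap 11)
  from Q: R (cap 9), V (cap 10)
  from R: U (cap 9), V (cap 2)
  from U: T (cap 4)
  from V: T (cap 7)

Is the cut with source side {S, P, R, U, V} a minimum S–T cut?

Given cut capacity: 2 + 4 + 7 = 13.
Augment S→Q→V→T: bottleneck 2, flow now 2.
Augment S→P→R→U→T: bottleneck 4, flow now 6.
Augment S→P→R→V→T: bottleneck 2, flow now 8.
No augmenting path remains; maximum flow = 8.
In the residual graph, reachable from S: {S, P, R, U}.
Min-cut edges: S→Q (2), R→V (2), U→T (4); capacity 2 + 2 + 4 = 8.
Cut capacity 13 exceeds the max flow 8, so it is not minimum.

No — its capacity is 13, but the minimum cut has capacity 8.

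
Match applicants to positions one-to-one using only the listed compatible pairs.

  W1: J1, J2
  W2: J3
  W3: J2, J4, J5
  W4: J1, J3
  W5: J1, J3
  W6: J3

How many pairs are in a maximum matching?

Unit-capacity flow: source→left, listed edges, right→sink; max matching = max flow.
Augmenting path W1→J1 (+1); matched 1.
Augmenting path W2→J3 (+1); matched 2.
Augmenting path W3→J2 (+1); matched 3.
Augmenting path W4→J1→W1→J2→W3→J4 (+1); matched 4.
No augmenting path remains; maximum matching = 4.
König certificate: {W1, W3, J1, J3} is a vertex cover of size 4 (every listed pair touches it), so no matching can be larger.

4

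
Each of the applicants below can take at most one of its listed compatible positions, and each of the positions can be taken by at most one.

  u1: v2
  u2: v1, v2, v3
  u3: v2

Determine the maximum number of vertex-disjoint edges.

Unit-capacity flow: source→left, listed edges, right→sink; max matching = max flow.
Augmenting path u1→v2 (+1); matched 1.
Augmenting path u2→v1 (+1); matched 2.
No augmenting path remains; maximum matching = 2.
König certificate: {u2, v2} is a vertex cover of size 2 (every listed pair touches it), so no matching can be larger.

2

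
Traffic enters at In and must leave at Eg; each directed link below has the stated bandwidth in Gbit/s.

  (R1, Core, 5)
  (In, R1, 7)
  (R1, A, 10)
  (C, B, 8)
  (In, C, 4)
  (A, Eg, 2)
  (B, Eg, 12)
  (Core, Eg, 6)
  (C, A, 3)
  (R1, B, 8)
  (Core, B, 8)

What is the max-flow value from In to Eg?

11

Augment In→C→A→Eg: bottleneck 2, flow now 2.
Augment In→C→B→Eg: bottleneck 2, flow now 4.
Augment In→R1→B→Eg: bottleneck 7, flow now 11.
No augmenting path remains; maximum flow = 11.
In the residual graph, reachable from In: {In}.
Min-cut edges: In→C (4), In→R1 (7); capacity 4 + 7 = 11.
This cut is saturated, so no flow can exceed 11.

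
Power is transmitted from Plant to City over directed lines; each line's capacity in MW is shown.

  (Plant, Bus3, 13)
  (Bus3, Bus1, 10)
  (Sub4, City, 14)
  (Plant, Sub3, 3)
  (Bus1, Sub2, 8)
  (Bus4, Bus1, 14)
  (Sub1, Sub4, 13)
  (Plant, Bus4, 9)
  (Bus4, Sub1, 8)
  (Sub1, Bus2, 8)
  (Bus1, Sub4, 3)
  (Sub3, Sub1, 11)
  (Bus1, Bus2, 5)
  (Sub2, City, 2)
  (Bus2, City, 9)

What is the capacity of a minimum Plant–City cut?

21

Augment Plant→Sub3→Sub1→Bus2→City: bottleneck 3, flow now 3.
Augment Plant→Bus4→Sub1→Bus2→City: bottleneck 5, flow now 8.
Augment Plant→Bus4→Sub1→Sub4→City: bottleneck 3, flow now 11.
Augment Plant→Bus4→Bus1→Sub2→City: bottleneck 1, flow now 12.
Augment Plant→Bus3→Bus1→Sub2→City: bottleneck 1, flow now 13.
Augment Plant→Bus3→Bus1→Bus2→City: bottleneck 1, flow now 14.
Augment Plant→Bus3→Bus1→Sub4→City: bottleneck 3, flow now 17.
Augment Plant→Bus3→Bus1→Bus2→Sub1→Sub4→City: bottleneck 4, flow now 21. (uses reverse residual edge)
No augmenting path remains; maximum flow = 21.
By max-flow min-cut, the minimum cut capacity equals the max flow.
In the residual graph, reachable from Plant: {Plant, Bus4, Bus3, Bus1, Sub2}.
Min-cut edges: Plant→Sub3 (3), Bus4→Sub1 (8), Bus1→Bus2 (5), Bus1→Sub4 (3), Sub2→City (2); capacity 3 + 8 + 5 + 3 + 2 = 21.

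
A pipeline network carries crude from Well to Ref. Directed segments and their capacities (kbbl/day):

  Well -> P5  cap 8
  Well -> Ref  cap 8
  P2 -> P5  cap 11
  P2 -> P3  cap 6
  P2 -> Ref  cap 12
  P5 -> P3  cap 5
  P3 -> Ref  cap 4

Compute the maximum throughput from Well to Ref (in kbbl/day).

Augment Well→Ref: bottleneck 8, flow now 8.
Augment Well→P5→P3→Ref: bottleneck 4, flow now 12.
No augmenting path remains; maximum flow = 12.
In the residual graph, reachable from Well: {Well, P5, P3}.
Min-cut edges: Well→Ref (8), P3→Ref (4); capacity 8 + 4 = 12.
This cut is saturated, so no flow can exceed 12.

12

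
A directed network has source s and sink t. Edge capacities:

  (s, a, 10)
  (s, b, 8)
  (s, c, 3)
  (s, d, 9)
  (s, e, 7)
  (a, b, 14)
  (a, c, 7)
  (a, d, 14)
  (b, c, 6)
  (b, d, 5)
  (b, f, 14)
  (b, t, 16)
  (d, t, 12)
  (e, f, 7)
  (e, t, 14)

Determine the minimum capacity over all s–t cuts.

Augment s→b→t: bottleneck 8, flow now 8.
Augment s→d→t: bottleneck 9, flow now 17.
Augment s→e→t: bottleneck 7, flow now 24.
Augment s→a→b→t: bottleneck 8, flow now 32.
Augment s→a→d→t: bottleneck 2, flow now 34.
No augmenting path remains; maximum flow = 34.
By max-flow min-cut, the minimum cut capacity equals the max flow.
In the residual graph, reachable from s: {s, c}.
Min-cut edges: s→a (10), s→b (8), s→d (9), s→e (7); capacity 10 + 8 + 9 + 7 = 34.

34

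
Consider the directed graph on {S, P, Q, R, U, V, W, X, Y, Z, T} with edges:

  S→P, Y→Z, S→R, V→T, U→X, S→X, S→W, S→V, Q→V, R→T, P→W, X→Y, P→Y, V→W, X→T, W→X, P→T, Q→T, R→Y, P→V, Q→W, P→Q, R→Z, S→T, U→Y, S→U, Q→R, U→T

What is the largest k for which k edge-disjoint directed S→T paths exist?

Assign every edge capacity 1; by Menger, the answer equals the max flow.
Path S→T (+1); total 1.
Path S→P→T (+1); total 2.
Path S→R→T (+1); total 3.
Path S→U→T (+1); total 4.
Path S→V→T (+1); total 5.
Path S→X→T (+1); total 6.
No residual S→T path; max flow = 6.
Certifying cut of size 6: {S→P, S→R, S→T, S→U, S→V, X→T}.

6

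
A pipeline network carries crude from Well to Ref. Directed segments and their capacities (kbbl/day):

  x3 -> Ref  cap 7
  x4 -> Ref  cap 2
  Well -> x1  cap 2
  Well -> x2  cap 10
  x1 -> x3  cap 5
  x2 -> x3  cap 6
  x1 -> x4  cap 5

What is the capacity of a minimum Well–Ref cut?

Augment Well→x1→x3→Ref: bottleneck 2, flow now 2.
Augment Well→x2→x3→Ref: bottleneck 5, flow now 7.
Augment Well→x2→x3→x1→x4→Ref: bottleneck 1, flow now 8. (uses reverse residual edge)
No augmenting path remains; maximum flow = 8.
By max-flow min-cut, the minimum cut capacity equals the max flow.
In the residual graph, reachable from Well: {Well, x2}.
Min-cut edges: Well→x1 (2), x2→x3 (6); capacity 2 + 6 = 8.

8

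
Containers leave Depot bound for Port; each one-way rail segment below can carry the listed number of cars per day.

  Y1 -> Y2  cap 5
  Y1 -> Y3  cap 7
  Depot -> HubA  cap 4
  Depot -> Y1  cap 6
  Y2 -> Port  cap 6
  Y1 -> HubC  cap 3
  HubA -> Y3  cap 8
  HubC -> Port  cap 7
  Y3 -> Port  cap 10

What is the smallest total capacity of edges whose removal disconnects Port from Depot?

Augment Depot→Y1→Y2→Port: bottleneck 5, flow now 5.
Augment Depot→Y1→HubC→Port: bottleneck 1, flow now 6.
Augment Depot→HubA→Y3→Port: bottleneck 4, flow now 10.
No augmenting path remains; maximum flow = 10.
By max-flow min-cut, the minimum cut capacity equals the max flow.
In the residual graph, reachable from Depot: {Depot}.
Min-cut edges: Depot→Y1 (6), Depot→HubA (4); capacity 6 + 4 = 10.

10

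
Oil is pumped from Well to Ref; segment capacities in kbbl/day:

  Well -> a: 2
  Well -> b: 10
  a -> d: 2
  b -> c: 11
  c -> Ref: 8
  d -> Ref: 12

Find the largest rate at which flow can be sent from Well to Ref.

Augment Well→a→d→Ref: bottleneck 2, flow now 2.
Augment Well→b→c→Ref: bottleneck 8, flow now 10.
No augmenting path remains; maximum flow = 10.
In the residual graph, reachable from Well: {Well, b, c}.
Min-cut edges: Well→a (2), c→Ref (8); capacity 2 + 8 = 10.
This cut is saturated, so no flow can exceed 10.

10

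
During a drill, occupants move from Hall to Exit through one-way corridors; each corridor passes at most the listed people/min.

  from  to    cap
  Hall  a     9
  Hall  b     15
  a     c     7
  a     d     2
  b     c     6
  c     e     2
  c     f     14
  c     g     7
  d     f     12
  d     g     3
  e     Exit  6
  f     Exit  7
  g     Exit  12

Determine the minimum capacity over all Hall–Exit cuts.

Augment Hall→a→c→e→Exit: bottleneck 2, flow now 2.
Augment Hall→a→c→f→Exit: bottleneck 5, flow now 7.
Augment Hall→a→d→f→Exit: bottleneck 2, flow now 9.
Augment Hall→b→c→g→Exit: bottleneck 6, flow now 15.
No augmenting path remains; maximum flow = 15.
By max-flow min-cut, the minimum cut capacity equals the max flow.
In the residual graph, reachable from Hall: {Hall, b}.
Min-cut edges: Hall→a (9), b→c (6); capacity 9 + 6 = 15.

15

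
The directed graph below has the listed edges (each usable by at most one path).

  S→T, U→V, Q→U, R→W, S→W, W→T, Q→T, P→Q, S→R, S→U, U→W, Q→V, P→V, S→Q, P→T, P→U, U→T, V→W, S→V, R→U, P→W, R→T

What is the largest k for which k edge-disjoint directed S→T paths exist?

Assign every edge capacity 1; by Menger, the answer equals the max flow.
Path S→T (+1); total 1.
Path S→Q→T (+1); total 2.
Path S→R→T (+1); total 3.
Path S→U→T (+1); total 4.
Path S→W→T (+1); total 5.
No residual S→T path; max flow = 5.
Certifying cut of size 5: {S→Q, S→R, S→T, S→U, W→T}.

5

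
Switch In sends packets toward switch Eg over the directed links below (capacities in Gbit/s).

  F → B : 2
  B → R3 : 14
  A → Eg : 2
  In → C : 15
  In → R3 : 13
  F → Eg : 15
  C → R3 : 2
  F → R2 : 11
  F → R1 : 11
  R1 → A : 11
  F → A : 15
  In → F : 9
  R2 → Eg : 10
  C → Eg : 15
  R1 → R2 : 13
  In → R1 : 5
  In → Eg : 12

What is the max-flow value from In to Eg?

Augment In→Eg: bottleneck 12, flow now 12.
Augment In→F→Eg: bottleneck 9, flow now 21.
Augment In→C→Eg: bottleneck 15, flow now 36.
Augment In→R1→R2→Eg: bottleneck 5, flow now 41.
No augmenting path remains; maximum flow = 41.
In the residual graph, reachable from In: {In, R3}.
Min-cut edges: In→F (9), In→R1 (5), In→C (15), In→Eg (12); capacity 9 + 5 + 15 + 12 = 41.
This cut is saturated, so no flow can exceed 41.

41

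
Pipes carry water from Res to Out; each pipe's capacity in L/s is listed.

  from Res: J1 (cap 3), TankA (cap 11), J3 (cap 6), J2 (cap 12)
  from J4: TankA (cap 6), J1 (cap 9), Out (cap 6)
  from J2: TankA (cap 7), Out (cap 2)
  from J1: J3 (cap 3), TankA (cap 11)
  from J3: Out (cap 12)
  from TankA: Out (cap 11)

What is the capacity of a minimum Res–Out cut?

22

Augment Res→J2→Out: bottleneck 2, flow now 2.
Augment Res→J3→Out: bottleneck 6, flow now 8.
Augment Res→TankA→Out: bottleneck 11, flow now 19.
Augment Res→J1→J3→Out: bottleneck 3, flow now 22.
No augmenting path remains; maximum flow = 22.
By max-flow min-cut, the minimum cut capacity equals the max flow.
In the residual graph, reachable from Res: {Res, J2, TankA}.
Min-cut edges: Res→J1 (3), Res→J3 (6), J2→Out (2), TankA→Out (11); capacity 3 + 6 + 2 + 11 = 22.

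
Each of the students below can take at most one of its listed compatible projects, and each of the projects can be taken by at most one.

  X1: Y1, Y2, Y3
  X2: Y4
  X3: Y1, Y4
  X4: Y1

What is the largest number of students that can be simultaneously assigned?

Unit-capacity flow: source→left, listed edges, right→sink; max matching = max flow.
Augmenting path X1→Y1 (+1); matched 1.
Augmenting path X2→Y4 (+1); matched 2.
Augmenting path X3→Y1→X1→Y2 (+1); matched 3.
No augmenting path remains; maximum matching = 3.
König certificate: {X1, Y1, Y4} is a vertex cover of size 3 (every listed pair touches it), so no matching can be larger.

3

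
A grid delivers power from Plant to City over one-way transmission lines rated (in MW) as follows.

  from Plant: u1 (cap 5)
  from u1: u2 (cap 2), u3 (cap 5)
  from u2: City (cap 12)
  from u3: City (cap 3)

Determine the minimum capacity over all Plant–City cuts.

Augment Plant→u1→u2→City: bottleneck 2, flow now 2.
Augment Plant→u1→u3→City: bottleneck 3, flow now 5.
No augmenting path remains; maximum flow = 5.
By max-flow min-cut, the minimum cut capacity equals the max flow.
In the residual graph, reachable from Plant: {Plant}.
Min-cut edges: Plant→u1 (5); capacity 5 = 5.

5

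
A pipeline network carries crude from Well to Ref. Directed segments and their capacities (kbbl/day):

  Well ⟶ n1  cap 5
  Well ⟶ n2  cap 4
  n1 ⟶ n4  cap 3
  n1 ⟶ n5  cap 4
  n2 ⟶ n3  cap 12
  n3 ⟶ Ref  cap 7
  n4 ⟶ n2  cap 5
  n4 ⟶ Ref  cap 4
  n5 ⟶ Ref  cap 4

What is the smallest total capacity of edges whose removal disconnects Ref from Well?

9

Augment Well→n1→n4→Ref: bottleneck 3, flow now 3.
Augment Well→n1→n5→Ref: bottleneck 2, flow now 5.
Augment Well→n2→n3→Ref: bottleneck 4, flow now 9.
No augmenting path remains; maximum flow = 9.
By max-flow min-cut, the minimum cut capacity equals the max flow.
In the residual graph, reachable from Well: {Well}.
Min-cut edges: Well→n1 (5), Well→n2 (4); capacity 5 + 4 = 9.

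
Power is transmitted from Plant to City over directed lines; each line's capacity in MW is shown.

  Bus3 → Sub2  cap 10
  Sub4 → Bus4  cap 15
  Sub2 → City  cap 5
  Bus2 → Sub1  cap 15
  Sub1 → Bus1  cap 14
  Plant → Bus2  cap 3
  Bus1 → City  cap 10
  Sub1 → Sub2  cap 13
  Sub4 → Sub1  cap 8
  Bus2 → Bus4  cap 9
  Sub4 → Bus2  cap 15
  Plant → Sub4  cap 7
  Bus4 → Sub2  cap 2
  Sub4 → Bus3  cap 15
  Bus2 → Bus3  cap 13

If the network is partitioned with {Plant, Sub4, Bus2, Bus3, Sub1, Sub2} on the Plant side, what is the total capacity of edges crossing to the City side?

Edges leaving {Plant, Sub4, Bus2, Bus3, Sub1, Sub2}: Sub4→Bus4 (15), Bus2→Bus4 (9), Sub1→Bus1 (14), Sub2→City (5).
Cut capacity = 15 + 9 + 14 + 5 = 43.

43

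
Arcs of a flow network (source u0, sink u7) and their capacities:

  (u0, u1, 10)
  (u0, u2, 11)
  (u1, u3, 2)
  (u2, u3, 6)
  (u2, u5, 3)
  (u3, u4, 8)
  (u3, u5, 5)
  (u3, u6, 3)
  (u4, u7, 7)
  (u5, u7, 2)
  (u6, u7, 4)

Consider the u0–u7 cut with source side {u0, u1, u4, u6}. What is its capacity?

Edges leaving {u0, u1, u4, u6}: u0→u2 (11), u1→u3 (2), u4→u7 (7), u6→u7 (4).
Cut capacity = 11 + 2 + 7 + 4 = 24.

24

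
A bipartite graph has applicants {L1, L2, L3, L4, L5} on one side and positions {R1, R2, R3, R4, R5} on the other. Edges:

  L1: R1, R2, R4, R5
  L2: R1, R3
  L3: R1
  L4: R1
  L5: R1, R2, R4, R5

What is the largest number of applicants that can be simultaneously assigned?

4

Unit-capacity flow: source→left, listed edges, right→sink; max matching = max flow.
Augmenting path L1→R1 (+1); matched 1.
Augmenting path L2→R3 (+1); matched 2.
Augmenting path L5→R2 (+1); matched 3.
Augmenting path L3→R1→L1→R4 (+1); matched 4.
No augmenting path remains; maximum matching = 4.
König certificate: {L1, L2, L5, R1} is a vertex cover of size 4 (every listed pair touches it), so no matching can be larger.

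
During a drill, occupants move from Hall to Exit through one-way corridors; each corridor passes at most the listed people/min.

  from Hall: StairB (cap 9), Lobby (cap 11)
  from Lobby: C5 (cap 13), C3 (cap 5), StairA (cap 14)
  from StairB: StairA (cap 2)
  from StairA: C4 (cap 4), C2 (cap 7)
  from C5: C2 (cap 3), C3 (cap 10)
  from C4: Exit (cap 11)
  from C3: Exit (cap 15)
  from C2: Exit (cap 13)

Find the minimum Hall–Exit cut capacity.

Augment Hall→Lobby→C3→Exit: bottleneck 5, flow now 5.
Augment Hall→Lobby→StairA→C4→Exit: bottleneck 4, flow now 9.
Augment Hall→Lobby→StairA→C2→Exit: bottleneck 2, flow now 11.
Augment Hall→StairB→StairA→C2→Exit: bottleneck 2, flow now 13.
No augmenting path remains; maximum flow = 13.
By max-flow min-cut, the minimum cut capacity equals the max flow.
In the residual graph, reachable from Hall: {Hall, StairB}.
Min-cut edges: Hall→Lobby (11), StairB→StairA (2); capacity 11 + 2 = 13.

13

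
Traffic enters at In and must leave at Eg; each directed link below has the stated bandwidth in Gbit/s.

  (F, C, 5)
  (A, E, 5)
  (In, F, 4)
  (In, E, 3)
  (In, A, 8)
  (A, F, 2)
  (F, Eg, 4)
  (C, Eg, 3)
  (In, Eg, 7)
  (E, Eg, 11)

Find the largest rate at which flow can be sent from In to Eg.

Augment In→Eg: bottleneck 7, flow now 7.
Augment In→F→Eg: bottleneck 4, flow now 11.
Augment In→E→Eg: bottleneck 3, flow now 14.
Augment In→A→E→Eg: bottleneck 5, flow now 19.
Augment In→A→F→C→Eg: bottleneck 2, flow now 21.
No augmenting path remains; maximum flow = 21.
In the residual graph, reachable from In: {In, A}.
Min-cut edges: In→F (4), In→E (3), In→Eg (7), A→F (2), A→E (5); capacity 4 + 3 + 7 + 2 + 5 = 21.
This cut is saturated, so no flow can exceed 21.

21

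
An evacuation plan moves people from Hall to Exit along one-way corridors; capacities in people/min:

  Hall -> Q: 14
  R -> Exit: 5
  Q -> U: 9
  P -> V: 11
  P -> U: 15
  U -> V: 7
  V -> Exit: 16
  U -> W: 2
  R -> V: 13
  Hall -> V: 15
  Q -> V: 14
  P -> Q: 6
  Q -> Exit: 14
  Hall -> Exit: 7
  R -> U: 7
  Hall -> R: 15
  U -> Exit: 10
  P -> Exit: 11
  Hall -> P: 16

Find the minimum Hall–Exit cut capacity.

63

Augment Hall→Exit: bottleneck 7, flow now 7.
Augment Hall→P→Exit: bottleneck 11, flow now 18.
Augment Hall→Q→Exit: bottleneck 14, flow now 32.
Augment Hall→R→Exit: bottleneck 5, flow now 37.
Augment Hall→V→Exit: bottleneck 15, flow now 52.
Augment Hall→P→U→Exit: bottleneck 5, flow now 57.
Augment Hall→R→U→Exit: bottleneck 5, flow now 62.
Augment Hall→R→V→Exit: bottleneck 1, flow now 63.
No augmenting path remains; maximum flow = 63.
By max-flow min-cut, the minimum cut capacity equals the max flow.
In the residual graph, reachable from Hall: {Hall, P, Q, R, U, V, W}.
Min-cut edges: Hall→Exit (7), P→Exit (11), Q→Exit (14), R→Exit (5), U→Exit (10), V→Exit (16); capacity 7 + 11 + 14 + 5 + 10 + 16 = 63.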